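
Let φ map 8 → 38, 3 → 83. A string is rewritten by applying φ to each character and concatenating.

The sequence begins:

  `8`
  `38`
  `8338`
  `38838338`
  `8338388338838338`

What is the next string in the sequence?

Rewriting the 16 symbols of 8338388338838338 one by one yields 38 83 83 38 83 38 38 83 83 38 38 83 38 83 83 38; concatenated:

38838338833838838338388338838338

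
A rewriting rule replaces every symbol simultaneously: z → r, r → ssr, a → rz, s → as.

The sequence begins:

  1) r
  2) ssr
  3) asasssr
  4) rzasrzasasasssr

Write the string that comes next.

Replace each of the 15 characters of rzasrzasasasssr in place — ssr r rz as ssr r rz as rz as rz as as as ssr — and concatenate.

ssrrrzasssrrrzasrzasrzasasasssr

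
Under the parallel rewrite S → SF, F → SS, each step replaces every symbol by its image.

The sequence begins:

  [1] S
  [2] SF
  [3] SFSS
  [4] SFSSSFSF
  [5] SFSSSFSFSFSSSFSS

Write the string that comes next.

SFSSSFSFSFSSSFSSSFSSSFSFSFSSSFSF

φ(SFSSSFSFSFSSSFSS) expands symbol-by-symbol to SF SS SF SF SF SS SF SS SF SS SF SF SF SS SF SF; joining the 16 pieces gives the next term.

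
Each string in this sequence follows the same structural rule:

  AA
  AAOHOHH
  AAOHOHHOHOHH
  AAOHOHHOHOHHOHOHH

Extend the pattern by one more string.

AAOHOHHOHOHHOHOHHOHOHH

Every step adds OHOHH to the end: s(k+1) = s(k)·OHOHH.
So the next term is AAOHOHHOHOHHOHOHH·OHOHH.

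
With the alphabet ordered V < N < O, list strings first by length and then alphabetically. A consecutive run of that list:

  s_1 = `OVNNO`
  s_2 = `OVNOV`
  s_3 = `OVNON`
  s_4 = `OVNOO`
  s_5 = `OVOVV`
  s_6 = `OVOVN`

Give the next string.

OVOVO

Find the rightmost character of OVOVN below O, bump it to the next letter, and reset everything to its right to V.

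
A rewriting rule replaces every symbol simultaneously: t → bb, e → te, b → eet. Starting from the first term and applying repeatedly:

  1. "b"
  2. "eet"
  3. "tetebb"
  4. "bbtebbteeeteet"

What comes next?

Rewriting the 14 symbols of bbtebbteeeteet one by one yields eet eet bb te eet eet bb te te te bb te te bb; concatenated:

eeteetbbteeeteetbbtetetebbtetebb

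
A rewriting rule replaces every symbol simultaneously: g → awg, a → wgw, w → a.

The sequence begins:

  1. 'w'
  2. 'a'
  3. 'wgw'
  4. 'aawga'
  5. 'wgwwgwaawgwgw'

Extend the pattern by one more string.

Rewriting the 13 symbols of wgwwgwaawgwgw one by one yields a awg a a awg a wgw wgw a awg a awg a; concatenated:

aawgaaawgawgwwgwaawgaawga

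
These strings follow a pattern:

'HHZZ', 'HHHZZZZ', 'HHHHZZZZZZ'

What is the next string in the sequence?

The n-th term is n+1 H's then 2n Z's (n = 1, 2, …).
Setting n = 4 gives 5, 8 characters in each block.

HHHHHZZZZZZZZ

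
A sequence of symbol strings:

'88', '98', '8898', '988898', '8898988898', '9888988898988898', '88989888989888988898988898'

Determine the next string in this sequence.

988898889898889888989888989888988898988898

This is a Fibonacci-style word recurrence s(k) = s(k−2)·s(k−1): e.g. 88·98 = 8898.
So term 8 is 9888988898988898·88989888989888988898988898.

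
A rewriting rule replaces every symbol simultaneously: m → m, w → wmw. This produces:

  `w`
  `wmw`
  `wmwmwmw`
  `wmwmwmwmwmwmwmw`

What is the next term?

Rewriting the 15 symbols of wmwmwmwmwmwmwmw one by one yields wmw m wmw m wmw m wmw m wmw m wmw m wmw m wmw; concatenated:

wmwmwmwmwmwmwmwmwmwmwmwmwmwmwmw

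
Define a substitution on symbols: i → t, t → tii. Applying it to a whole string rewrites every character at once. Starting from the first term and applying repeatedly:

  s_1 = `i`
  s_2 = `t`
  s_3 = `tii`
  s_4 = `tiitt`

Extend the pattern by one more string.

tiitttiitii

Expanding tiitt: t→tii, i→t, i→t, t→tii, t→tii. Concatenated: tii t t tii tii.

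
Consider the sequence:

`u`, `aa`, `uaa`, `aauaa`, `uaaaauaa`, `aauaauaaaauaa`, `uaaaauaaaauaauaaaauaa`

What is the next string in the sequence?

Each term (from the third on) is the two preceding terms concatenated in order: term 3 = u·aa = uaa.
So term 8 is aauaauaaaauaa·uaaaauaaaauaauaaaauaa.

aauaauaaaauaauaaaauaaaauaauaaaauaa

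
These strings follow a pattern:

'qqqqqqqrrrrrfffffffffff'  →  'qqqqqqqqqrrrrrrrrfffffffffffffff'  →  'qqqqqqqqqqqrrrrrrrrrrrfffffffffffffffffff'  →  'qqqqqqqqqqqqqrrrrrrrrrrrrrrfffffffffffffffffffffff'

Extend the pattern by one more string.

The n-th term is 2n+3 q's then 3n-1 r's then 4n+3 f's, where the shown terms are n = 2, 3, 4, 5.
At n = 6 the blocks have lengths 15, 17, 27.

qqqqqqqqqqqqqqqrrrrrrrrrrrrrrrrrfffffffffffffffffffffffffff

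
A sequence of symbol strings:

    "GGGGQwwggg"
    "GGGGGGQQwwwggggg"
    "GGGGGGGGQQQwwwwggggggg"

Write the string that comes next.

GGGGGGGGGGQQQQwwwwwggggggggg

Term n consists of 2n+2 G's, followed by n Q's, followed by n+1 w's, followed by 2n+1 g's (n = 1, 2, …).
For the next term, n = 4, so the run lengths are 10, 4, 5, 9.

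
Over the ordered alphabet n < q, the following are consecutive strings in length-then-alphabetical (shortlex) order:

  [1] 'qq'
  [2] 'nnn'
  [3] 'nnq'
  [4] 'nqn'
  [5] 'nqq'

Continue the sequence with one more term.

Treat nqq as a base-2 numeral over the given alphabet and add one, carrying through any trailing q's.

qnn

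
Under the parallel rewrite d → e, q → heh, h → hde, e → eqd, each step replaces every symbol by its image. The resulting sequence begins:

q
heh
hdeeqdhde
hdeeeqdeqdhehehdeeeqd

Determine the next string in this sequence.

Replace each of the 21 characters of hdeeeqdeqdhehehdeeeqd in place — hde e eqd eqd eqd heh e eqd heh e hde eqd hde eqd hde e eqd eqd eqd heh e — and concatenate.

hdeeeqdeqdeqdheheeqdhehehdeeqdhdeeqdhdeeeqdeqdeqdhehe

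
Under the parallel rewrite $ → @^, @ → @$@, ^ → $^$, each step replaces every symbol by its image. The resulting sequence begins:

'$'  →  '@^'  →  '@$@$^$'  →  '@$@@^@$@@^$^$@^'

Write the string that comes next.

Applying the rule to each of the 15 symbols of @$@@^@$@@^$^$@^ gives the pieces @$@ @^ @$@ @$@ $^$ @$@ @^ @$@ @$@ $^$ @^ $^$ @^ @$@ $^$, which concatenate to the answer.

@$@@^@$@@$@$^$@$@@^@$@@$@$^$@^$^$@^@$@$^$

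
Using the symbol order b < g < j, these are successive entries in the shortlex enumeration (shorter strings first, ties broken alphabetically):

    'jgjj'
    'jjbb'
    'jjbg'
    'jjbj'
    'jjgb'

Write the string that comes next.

The successor of jjgb increments the rightmost position that isn't already j and resets every position after it to b.

jjgg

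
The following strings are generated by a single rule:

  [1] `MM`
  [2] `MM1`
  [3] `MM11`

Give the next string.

Every step adds 1 to the end: s(k+1) = s(k)·1.
So the next term is MM11·1.

MM111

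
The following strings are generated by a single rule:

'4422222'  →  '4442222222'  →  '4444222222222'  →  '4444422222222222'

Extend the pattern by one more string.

Term n consists of n 4's, followed by 2n+1 2's, where the shown terms are n = 2, 3, 4, 5.
At n = 6 the blocks have lengths 6, 13.

4444442222222222222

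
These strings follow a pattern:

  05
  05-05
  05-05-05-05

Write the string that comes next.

s(k+1) = s(k)·-·s(k) — each term doubles the last with '-' between the halves.
One more doubling of 05-05-05-05 gives the answer.

05-05-05-05-05-05-05-05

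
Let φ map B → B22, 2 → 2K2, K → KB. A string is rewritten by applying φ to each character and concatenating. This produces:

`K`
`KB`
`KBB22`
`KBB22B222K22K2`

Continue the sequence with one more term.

KBB22B222K22K2B222K22K22K2KB2K22K2KB2K2

Applying the rule to each of the 14 symbols of KBB22B222K22K2 gives the pieces KB B22 B22 2K2 2K2 B22 2K2 2K2 2K2 KB 2K2 2K2 KB 2K2, which concatenate to the answer.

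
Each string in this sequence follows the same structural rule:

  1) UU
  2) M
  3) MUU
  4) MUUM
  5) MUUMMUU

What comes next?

From term 3 onward, concatenate the last term with the second-to-last: M·UU = MUU, MUU·M = MUUM, …
The next term joins MUUMMUU and MUUM.

MUUMMUUMUUM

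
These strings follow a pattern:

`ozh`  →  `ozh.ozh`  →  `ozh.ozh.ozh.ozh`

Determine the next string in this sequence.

Each string is two copies of the previous one joined by '.'.
One more doubling of ozh.ozh.ozh.ozh gives the answer.

ozh.ozh.ozh.ozh.ozh.ozh.ozh.ozh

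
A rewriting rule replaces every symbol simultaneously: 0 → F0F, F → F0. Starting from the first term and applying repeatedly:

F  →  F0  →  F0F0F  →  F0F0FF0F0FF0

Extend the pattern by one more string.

Rewriting each symbol of F0F0FF0F0FF0: F→F0, 0→F0F, F→F0, 0→F0F, F→F0, F→F0, 0→F0F, F→F0, 0→F0F, F→F0, F→F0, 0→F0F, which concatenates to F0 F0F F0 F0F F0 F0 F0F F0 F0F F0 F0 F0F.

F0F0FF0F0FF0F0F0FF0F0FF0F0F0F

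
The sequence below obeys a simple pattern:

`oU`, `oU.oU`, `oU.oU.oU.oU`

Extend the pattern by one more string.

oU.oU.oU.oU.oU.oU.oU.oU

Every step duplicates the string with '.' between the halves.
One more doubling of oU.oU.oU.oU gives the answer.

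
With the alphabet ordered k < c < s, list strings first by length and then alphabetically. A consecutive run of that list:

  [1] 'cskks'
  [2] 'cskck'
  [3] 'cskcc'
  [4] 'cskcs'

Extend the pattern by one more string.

Treat cskcs as a base-3 numeral over the given alphabet and add one, carrying through any trailing s's.

csksk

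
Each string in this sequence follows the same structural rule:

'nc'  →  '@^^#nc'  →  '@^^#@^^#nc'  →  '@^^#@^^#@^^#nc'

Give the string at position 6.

@^^#@^^#@^^#@^^#@^^#nc

Every step adds @^^# at the front: s(k+1) = @^^#·s(k).
From @^^#@^^#@^^#nc, 2 further steps: @^^#@^^#@^^#nc → @^^#@^^#@^^#@^^#nc → (answer).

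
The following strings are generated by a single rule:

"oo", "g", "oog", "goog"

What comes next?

This is a Fibonacci-style word recurrence s(k) = s(k−2)·s(k−1): e.g. oo·g = oog.
Continuing: oog · goog gives term 5.

ooggoog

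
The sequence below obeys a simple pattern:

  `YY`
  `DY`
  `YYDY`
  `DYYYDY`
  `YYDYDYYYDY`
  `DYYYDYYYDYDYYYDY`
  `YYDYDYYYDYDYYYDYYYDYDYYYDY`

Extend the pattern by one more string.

Each term (from the third on) is the two preceding terms concatenated in order: term 3 = YY·DY = YYDY.
Continuing: DYYYDYYYDYDYYYDY · YYDYDYYYDYDYYYDYYYDYDYYYDY gives term 8.

DYYYDYYYDYDYYYDYYYDYDYYYDYDYYYDYYYDYDYYYDY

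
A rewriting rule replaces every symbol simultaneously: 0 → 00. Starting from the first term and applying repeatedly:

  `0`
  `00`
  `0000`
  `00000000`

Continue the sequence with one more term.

0000000000000000

Apply φ to 00000000 symbol by symbol: 0→00, 0→00, 0→00, 0→00, 0→00, 0→00, 0→00, 0→00; joined: 00 00 00 00 00 00 00 00.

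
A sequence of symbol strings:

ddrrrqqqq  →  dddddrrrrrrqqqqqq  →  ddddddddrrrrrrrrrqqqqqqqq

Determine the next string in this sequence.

The n-th term is 3n-1 d's then 3n r's then 2n+2 q's (n = 1, 2, …).
For the next term, n = 4, so the run lengths are 11, 12, 10.

dddddddddddrrrrrrrrrrrrqqqqqqqqqq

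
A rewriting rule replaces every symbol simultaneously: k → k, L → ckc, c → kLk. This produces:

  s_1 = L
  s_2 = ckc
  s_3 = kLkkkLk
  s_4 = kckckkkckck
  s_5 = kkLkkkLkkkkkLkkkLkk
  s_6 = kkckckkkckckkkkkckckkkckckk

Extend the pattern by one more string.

Rewriting the 27 symbols of kkckckkkckckkkkkckckkkckckk one by one yields k k kLk k kLk k k k kLk k kLk k k k k k kLk k kLk k k k kLk k kLk k k; concatenated:

kkkLkkkLkkkkkLkkkLkkkkkkkLkkkLkkkkkLkkkLkkk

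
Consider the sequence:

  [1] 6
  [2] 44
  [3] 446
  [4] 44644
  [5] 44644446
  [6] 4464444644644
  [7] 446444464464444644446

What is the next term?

This is a Fibonacci-style word recurrence s(k) = s(k−1)·s(k−2): e.g. 44·6 = 446.
The next term joins 446444464464444644446 and 4464444644644.

4464444644644446444464464444644644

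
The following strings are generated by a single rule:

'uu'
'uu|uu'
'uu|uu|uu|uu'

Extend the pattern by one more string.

uu|uu|uu|uu|uu|uu|uu|uu

Each string is two copies of the previous one joined by '|'.
So the next term is two copies of uu|uu|uu|uu with '|' between the halves.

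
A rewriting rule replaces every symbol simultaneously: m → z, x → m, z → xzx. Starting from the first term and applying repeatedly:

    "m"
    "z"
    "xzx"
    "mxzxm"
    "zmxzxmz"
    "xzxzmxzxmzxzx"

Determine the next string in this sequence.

mxzxmxzxzmxzxmzxzxmxzxm

Applying the rule to each of the 13 symbols of xzxzmxzxmzxzx gives the pieces m xzx m xzx z m xzx m z xzx m xzx m, which concatenate to the answer.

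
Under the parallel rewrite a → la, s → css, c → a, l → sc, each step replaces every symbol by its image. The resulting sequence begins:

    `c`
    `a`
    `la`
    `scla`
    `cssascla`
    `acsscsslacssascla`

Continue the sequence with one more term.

Replace each of the 17 characters of acsscsslacssascla in place — la a css css a css css sc la a css css la css a sc la — and concatenate.

laacsscssacsscsssclaacsscsslacssascla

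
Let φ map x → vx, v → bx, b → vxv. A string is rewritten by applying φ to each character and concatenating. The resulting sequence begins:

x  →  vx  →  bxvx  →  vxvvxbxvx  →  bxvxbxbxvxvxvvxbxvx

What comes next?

vxvvxbxvxvxvvxvxvvxbxvxbxvxbxbxvxvxvvxbxvx

Applying the rule to each of the 19 symbols of bxvxbxbxvxvxvvxbxvx gives the pieces vxv vx bx vx vxv vx vxv vx bx vx bx vx bx bx vx vxv vx bx vx, which concatenate to the answer.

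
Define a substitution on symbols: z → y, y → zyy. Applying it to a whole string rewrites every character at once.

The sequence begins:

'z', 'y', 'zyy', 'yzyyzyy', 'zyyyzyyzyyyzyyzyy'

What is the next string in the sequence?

yzyyzyyzyyyzyyzyyyzyyzyyzyyyzyyzyyyzyyzyy

Applying the rule to each of the 17 symbols of zyyyzyyzyyyzyyzyy gives the pieces y zyy zyy zyy y zyy zyy y zyy zyy zyy y zyy zyy y zyy zyy, which concatenate to the answer.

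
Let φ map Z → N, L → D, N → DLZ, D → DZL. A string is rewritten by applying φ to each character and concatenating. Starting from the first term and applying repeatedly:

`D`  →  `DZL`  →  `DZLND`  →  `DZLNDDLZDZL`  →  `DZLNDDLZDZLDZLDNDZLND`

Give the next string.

Rewriting the 21 symbols of DZLNDDLZDZLDZLDNDZLND one by one yields DZL N D DLZ DZL DZL D N DZL N D DZL N D DZL DLZ DZL N D DLZ DZL; concatenated:

DZLNDDLZDZLDZLDNDZLNDDZLNDDZLDLZDZLNDDLZDZL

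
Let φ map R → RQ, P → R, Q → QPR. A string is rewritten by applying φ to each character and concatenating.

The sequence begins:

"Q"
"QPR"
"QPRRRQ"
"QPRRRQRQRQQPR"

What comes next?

Rewriting the 13 symbols of QPRRRQRQRQQPR one by one yields QPR R RQ RQ RQ QPR RQ QPR RQ QPR QPR R RQ; concatenated:

QPRRRQRQRQQPRRQQPRRQQPRQPRRRQ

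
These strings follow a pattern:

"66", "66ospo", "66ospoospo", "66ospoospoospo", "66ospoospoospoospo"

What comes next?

Each term is the previous one with ospo appended.
One more step from 66ospoospoospoospo gives the answer.

66ospoospoospoospoospo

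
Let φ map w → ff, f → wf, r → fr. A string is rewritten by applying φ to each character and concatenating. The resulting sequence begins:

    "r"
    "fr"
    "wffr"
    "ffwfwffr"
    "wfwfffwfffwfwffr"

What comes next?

φ(wfwfffwfffwfwffr) expands symbol-by-symbol to ff wf ff wf wf wf ff wf wf wf ff wf ff wf wf fr; joining the 16 pieces gives the next term.

ffwfffwfwfwfffwfwfwfffwfffwfwffr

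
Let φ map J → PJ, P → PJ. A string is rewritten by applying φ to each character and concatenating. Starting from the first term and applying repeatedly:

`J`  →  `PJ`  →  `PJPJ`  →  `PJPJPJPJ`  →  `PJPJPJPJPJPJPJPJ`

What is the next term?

φ(PJPJPJPJPJPJPJPJ) expands symbol-by-symbol to PJ PJ PJ PJ PJ PJ PJ PJ PJ PJ PJ PJ PJ PJ PJ PJ; joining the 16 pieces gives the next term.

PJPJPJPJPJPJPJPJPJPJPJPJPJPJPJPJ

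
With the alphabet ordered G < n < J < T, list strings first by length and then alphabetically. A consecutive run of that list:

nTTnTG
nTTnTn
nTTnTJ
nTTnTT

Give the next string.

Find the rightmost character of nTTnTT below T, bump it to the next letter, and reset everything to its right to G.

nTTJGG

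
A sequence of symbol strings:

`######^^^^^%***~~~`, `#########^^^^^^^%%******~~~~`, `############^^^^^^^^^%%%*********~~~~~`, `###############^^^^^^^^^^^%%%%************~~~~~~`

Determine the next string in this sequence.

The n-th term is 3n+3 #'s then 2n+3 ^'s then n %'s then 3n *'s then n+2 ~'s (n = 1, 2, …).
For the next term, n = 5, so the run lengths are 18, 13, 5, 15, 7.

##################^^^^^^^^^^^^^%%%%%***************~~~~~~~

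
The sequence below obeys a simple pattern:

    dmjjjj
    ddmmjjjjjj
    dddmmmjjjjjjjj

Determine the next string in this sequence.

ddddmmmmjjjjjjjjjj

Reading off run lengths: d runs 1, 2, 3; m runs 1, 2, 3; j runs 4, 6, 8 — each is linear in n, where the shown terms are n = 2, 3, 4.
For the next term, n = 5, so the run lengths are 4, 4, 10.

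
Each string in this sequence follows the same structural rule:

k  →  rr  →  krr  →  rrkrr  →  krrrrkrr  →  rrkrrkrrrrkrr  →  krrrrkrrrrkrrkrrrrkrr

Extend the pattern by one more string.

rrkrrkrrrrkrrkrrrrkrrrrkrrkrrrrkrr

Each term (from the third on) is the two preceding terms concatenated in order: term 3 = k·rr = krr.
Continuing: rrkrrkrrrrkrr · krrrrkrrrrkrrkrrrrkrr gives term 8.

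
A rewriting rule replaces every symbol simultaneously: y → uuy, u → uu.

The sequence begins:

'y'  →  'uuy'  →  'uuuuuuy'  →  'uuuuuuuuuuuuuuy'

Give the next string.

Applying the rule to each of the 15 symbols of uuuuuuuuuuuuuuy gives the pieces uu uu uu uu uu uu uu uu uu uu uu uu uu uu uuy, which concatenate to the answer.

uuuuuuuuuuuuuuuuuuuuuuuuuuuuuuy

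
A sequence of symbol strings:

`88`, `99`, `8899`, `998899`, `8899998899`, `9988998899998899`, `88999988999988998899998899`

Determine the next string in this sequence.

Each term (from the third on) is the two preceding terms concatenated in order: term 3 = 88·99 = 8899.
Continuing: 9988998899998899 · 88999988999988998899998899 gives term 8.

998899889999889988999988999988998899998899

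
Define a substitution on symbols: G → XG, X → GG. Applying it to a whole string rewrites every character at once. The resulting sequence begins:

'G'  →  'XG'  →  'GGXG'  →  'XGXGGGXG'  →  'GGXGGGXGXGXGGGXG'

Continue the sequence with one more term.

Rewriting the 16 symbols of GGXGGGXGXGXGGGXG one by one yields XG XG GG XG XG XG GG XG GG XG GG XG XG XG GG XG; concatenated:

XGXGGGXGXGXGGGXGGGXGGGXGXGXGGGXG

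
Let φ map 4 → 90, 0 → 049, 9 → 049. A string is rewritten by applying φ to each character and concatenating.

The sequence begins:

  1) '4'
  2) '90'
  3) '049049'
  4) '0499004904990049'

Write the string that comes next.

04990049049049049900490499004904904904990049

Replace each of the 16 characters of 0499004904990049 in place — 049 90 049 049 049 049 90 049 049 90 049 049 049 049 90 049 — and concatenate.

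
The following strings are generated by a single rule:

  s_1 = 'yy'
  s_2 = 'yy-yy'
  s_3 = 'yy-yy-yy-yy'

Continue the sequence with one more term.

s(k+1) = s(k)·-·s(k) — each term doubles the last with '-' between the halves.
One more doubling of yy-yy-yy-yy gives the answer.

yy-yy-yy-yy-yy-yy-yy-yy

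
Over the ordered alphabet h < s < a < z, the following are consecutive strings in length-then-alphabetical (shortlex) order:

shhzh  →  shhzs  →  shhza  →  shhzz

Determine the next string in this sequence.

Treat shhzz as a base-4 numeral over the given alphabet and add one, carrying through any trailing z's.

shshh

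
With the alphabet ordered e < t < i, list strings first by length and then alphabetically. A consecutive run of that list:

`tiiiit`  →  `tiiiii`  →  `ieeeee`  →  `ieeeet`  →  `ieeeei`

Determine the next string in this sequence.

Treat ieeeei as a base-3 numeral over the given alphabet and add one, carrying through any trailing i's.

ieeete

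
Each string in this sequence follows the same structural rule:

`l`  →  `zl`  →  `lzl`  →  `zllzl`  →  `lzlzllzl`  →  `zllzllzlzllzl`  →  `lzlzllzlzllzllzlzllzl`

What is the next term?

zllzllzlzllzllzlzllzlzllzllzlzllzl

From term 3 onward, concatenate the second-to-last term with the last: l·zl = lzl, zl·lzl = zllzl, …
The next term joins zllzllzlzllzl and lzlzllzlzllzllzlzllzl.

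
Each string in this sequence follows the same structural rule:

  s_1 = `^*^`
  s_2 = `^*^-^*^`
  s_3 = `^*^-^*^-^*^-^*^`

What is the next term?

^*^-^*^-^*^-^*^-^*^-^*^-^*^-^*^

s(k+1) = s(k)·-·s(k) — each term doubles the last with '-' between the halves.
One more doubling of ^*^-^*^-^*^-^*^ gives the answer.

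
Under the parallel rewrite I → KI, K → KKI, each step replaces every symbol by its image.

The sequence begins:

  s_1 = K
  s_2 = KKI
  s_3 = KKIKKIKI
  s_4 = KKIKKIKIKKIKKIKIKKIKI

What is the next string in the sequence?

Rewriting the 21 symbols of KKIKKIKIKKIKKIKIKKIKI one by one yields KKI KKI KI KKI KKI KI KKI KI KKI KKI KI KKI KKI KI KKI KI KKI KKI KI KKI KI; concatenated:

KKIKKIKIKKIKKIKIKKIKIKKIKKIKIKKIKKIKIKKIKIKKIKKIKIKKIKI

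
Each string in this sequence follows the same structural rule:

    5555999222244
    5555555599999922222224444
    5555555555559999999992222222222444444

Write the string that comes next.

5555555555555555999999999999222222222222244444444

The n-th term is 4n 5's then 3n 9's then 3n+1 2's then 2n 4's (n = 1, 2, …).
At n = 4 the blocks have lengths 16, 12, 13, 8.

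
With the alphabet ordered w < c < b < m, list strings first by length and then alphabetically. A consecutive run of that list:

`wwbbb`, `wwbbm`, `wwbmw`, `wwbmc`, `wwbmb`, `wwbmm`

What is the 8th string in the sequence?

Stepping forward 2 times from wwbmm: wwbmm → wwmww, then the target.

wwmwc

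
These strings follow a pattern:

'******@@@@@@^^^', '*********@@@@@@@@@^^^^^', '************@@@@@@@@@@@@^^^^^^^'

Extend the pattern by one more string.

***************@@@@@@@@@@@@@@@^^^^^^^^^

Reading off run lengths: * runs 6, 9, 12; @ runs 6, 9, 12; ^ runs 3, 5, 7 — each is linear in n, where the shown terms are n = 2, 3, 4.
For the next term, n = 5, so the run lengths are 15, 15, 9.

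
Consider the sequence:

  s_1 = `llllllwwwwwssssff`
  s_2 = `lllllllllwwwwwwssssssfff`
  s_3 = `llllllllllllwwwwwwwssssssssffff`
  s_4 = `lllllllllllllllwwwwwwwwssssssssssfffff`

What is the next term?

llllllllllllllllllwwwwwwwwwssssssssssssffffff

The n-th term is 3n l's then n+3 w's then 2n s's then n f's, where the shown terms are n = 2, 3, 4, 5.
Setting n = 6 gives 18, 9, 12, 6 characters in each block.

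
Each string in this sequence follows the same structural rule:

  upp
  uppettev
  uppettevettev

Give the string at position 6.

Each term is the previous one with ettev appended.
From uppettevettev, 3 further steps: uppettevettev → uppettevettevettev → uppettevettevettevettev → (answer).

uppettevettevettevettevettev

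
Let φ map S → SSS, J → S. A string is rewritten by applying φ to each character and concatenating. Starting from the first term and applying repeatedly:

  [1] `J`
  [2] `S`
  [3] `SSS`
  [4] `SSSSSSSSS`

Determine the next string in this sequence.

SSSSSSSSSSSSSSSSSSSSSSSSSSS

Rewriting each symbol of SSSSSSSSS: S→SSS, S→SSS, S→SSS, S→SSS, S→SSS, S→SSS, S→SSS, S→SSS, S→SSS, which concatenates to SSS SSS SSS SSS SSS SSS SSS SSS SSS.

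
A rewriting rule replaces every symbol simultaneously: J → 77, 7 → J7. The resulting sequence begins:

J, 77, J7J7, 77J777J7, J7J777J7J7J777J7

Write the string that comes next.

Rewriting the 16 symbols of J7J777J7J7J777J7 one by one yields 77 J7 77 J7 J7 J7 77 J7 77 J7 77 J7 J7 J7 77 J7; concatenated:

77J777J7J7J777J777J777J7J7J777J7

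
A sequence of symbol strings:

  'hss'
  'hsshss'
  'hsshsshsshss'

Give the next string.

s(k+1) = s(k)·s(k) — each term doubles the last.
Doubling hsshsshsshss:

hsshsshsshsshsshsshsshss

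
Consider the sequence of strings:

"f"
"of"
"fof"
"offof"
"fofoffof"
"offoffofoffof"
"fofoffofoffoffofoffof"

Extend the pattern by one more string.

offoffofoffoffofoffofoffoffofoffof

Each term (from the third on) is the two preceding terms concatenated in order: term 3 = f·of = fof.
Continuing: offoffofoffof · fofoffofoffoffofoffof gives term 8.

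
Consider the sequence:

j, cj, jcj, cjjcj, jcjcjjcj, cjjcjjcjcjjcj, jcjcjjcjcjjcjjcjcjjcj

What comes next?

cjjcjjcjcjjcjjcjcjjcjcjjcjjcjcjjcj

This is a Fibonacci-style word recurrence s(k) = s(k−2)·s(k−1): e.g. j·cj = jcj.
So term 8 is cjjcjjcjcjjcj·jcjcjjcjcjjcjjcjcjjcj.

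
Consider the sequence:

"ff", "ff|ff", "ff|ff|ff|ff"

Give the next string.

ff|ff|ff|ff|ff|ff|ff|ff

Each string is two copies of the previous one joined by '|'.
So the next term is two copies of ff|ff|ff|ff with '|' between the halves.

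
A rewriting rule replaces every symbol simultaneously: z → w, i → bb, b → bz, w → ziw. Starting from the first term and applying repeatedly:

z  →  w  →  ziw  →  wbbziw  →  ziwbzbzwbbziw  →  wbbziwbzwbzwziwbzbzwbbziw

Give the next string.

φ(wbbziwbzwbzwziwbzbzwbbziw) expands symbol-by-symbol to ziw bz bz w bb ziw bz w ziw bz w ziw w bb ziw bz w bz w ziw bz bz w bb ziw; joining the 25 pieces gives the next term.

ziwbzbzwbbziwbzwziwbzwziwwbbziwbzwbzwziwbzbzwbbziw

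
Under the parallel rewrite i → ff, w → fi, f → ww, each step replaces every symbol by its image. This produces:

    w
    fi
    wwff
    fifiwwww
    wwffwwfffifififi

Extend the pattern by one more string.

φ(wwffwwfffifififi) expands symbol-by-symbol to fi fi ww ww fi fi ww ww ww ff ww ff ww ff ww ff; joining the 16 pieces gives the next term.

fifiwwwwfifiwwwwwwffwwffwwffwwff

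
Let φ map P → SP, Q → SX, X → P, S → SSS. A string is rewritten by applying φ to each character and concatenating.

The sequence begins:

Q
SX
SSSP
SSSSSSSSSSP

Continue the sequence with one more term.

Rewriting each symbol of SSSSSSSSSSP: S→SSS, S→SSS, S→SSS, S→SSS, S→SSS, S→SSS, S→SSS, S→SSS, S→SSS, S→SSS, P→SP, which concatenates to SSS SSS SSS SSS SSS SSS SSS SSS SSS SSS SP.

SSSSSSSSSSSSSSSSSSSSSSSSSSSSSSSP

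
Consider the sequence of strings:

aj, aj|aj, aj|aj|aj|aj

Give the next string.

Each string is two copies of the previous one joined by '|'.
Doubling aj|aj|aj|aj with '|' between the halves:

aj|aj|aj|aj|aj|aj|aj|aj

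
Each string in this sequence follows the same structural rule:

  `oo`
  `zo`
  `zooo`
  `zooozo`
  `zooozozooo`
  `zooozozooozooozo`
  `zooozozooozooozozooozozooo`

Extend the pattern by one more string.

zooozozooozooozozooozozooozooozozooozooozo

From term 3 onward, concatenate the last term with the second-to-last: zo·oo = zooo, zooo·zo = zooozo, …
So term 8 is zooozozooozooozozooozozooo·zooozozooozooozo.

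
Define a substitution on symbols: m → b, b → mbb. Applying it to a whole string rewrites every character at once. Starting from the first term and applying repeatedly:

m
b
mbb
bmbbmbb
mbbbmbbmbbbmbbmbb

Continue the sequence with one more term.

bmbbmbbmbbbmbbmbbbmbbmbbmbbbmbbmbbbmbbmbb

Replace each of the 17 characters of mbbbmbbmbbbmbbmbb in place — b mbb mbb mbb b mbb mbb b mbb mbb mbb b mbb mbb b mbb mbb — and concatenate.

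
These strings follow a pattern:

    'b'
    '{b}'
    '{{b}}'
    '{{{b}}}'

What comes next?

Every step adds { to the front and } to the end of the previous string.
So the next term is {·{{{b}}}·}.

{{{{b}}}}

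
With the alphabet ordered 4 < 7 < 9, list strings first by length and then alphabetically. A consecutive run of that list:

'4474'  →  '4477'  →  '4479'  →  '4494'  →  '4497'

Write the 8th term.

4747

Advancing 3 positions from 4497 through 4497 → 4499 → 4744 reaches term 8.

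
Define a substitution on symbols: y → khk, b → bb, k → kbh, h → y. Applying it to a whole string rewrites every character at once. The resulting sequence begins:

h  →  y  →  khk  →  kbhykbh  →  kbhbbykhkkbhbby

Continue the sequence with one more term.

Applying the rule to each of the 15 symbols of kbhbbykhkkbhbby gives the pieces kbh bb y bb bb khk kbh y kbh kbh bb y bb bb khk, which concatenate to the answer.

kbhbbybbbbkhkkbhykbhkbhbbybbbbkhk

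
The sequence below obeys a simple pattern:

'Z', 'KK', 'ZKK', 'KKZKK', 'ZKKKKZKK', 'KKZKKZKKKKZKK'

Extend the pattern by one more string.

From term 3 onward, concatenate the second-to-last term with the last: Z·KK = ZKK, KK·ZKK = KKZKK, …
The next term joins ZKKKKZKK and KKZKKZKKKKZKK.

ZKKKKZKKKKZKKZKKKKZKK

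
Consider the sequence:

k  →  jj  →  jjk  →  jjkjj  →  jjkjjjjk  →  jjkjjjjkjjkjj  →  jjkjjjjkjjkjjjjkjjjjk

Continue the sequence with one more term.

This is a Fibonacci-style word recurrence s(k) = s(k−1)·s(k−2): e.g. jj·k = jjk.
Continuing: jjkjjjjkjjkjjjjkjjjjk · jjkjjjjkjjkjj gives term 8.

jjkjjjjkjjkjjjjkjjjjkjjkjjjjkjjkjj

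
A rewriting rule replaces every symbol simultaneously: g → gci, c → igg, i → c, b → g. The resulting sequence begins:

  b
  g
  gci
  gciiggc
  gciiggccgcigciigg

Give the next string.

φ(gciiggccgcigciigg) expands symbol-by-symbol to gci igg c c gci gci igg igg gci igg c gci igg c c gci gci; joining the 17 pieces gives the next term.

gciiggccgcigciiggigggciiggcgciiggccgcigci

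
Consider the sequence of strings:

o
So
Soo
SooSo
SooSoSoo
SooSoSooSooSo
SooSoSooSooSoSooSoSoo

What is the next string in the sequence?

SooSoSooSooSoSooSoSooSooSoSooSooSo

This is a Fibonacci-style word recurrence s(k) = s(k−1)·s(k−2): e.g. So·o = Soo.
The next term joins SooSoSooSooSoSooSoSoo and SooSoSooSooSo.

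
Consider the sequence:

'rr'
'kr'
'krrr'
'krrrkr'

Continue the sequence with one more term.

krrrkrkrrr

Each term (from the third on) is the previous term followed by the one before it: term 3 = kr·rr = krrr.
The next term joins krrrkr and krrr.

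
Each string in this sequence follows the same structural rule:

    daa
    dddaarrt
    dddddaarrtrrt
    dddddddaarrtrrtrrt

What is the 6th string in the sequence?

dddddddddddaarrtrrtrrtrrtrrt

s(k+1) = dd·s(k)·rrt, so each term gains dd as a prefix and rrt as a suffix.
From dddddddaarrtrrtrrt, 2 further steps: dddddddaarrtrrtrrt → dddddddddaarrtrrtrrtrrt → (answer).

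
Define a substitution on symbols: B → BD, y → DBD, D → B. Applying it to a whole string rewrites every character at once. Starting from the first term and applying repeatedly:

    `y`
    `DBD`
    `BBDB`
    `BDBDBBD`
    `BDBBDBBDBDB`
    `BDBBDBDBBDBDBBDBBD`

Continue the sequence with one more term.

Rewriting the 18 symbols of BDBBDBDBBDBDBBDBBD one by one yields BD B BD BD B BD B BD BD B BD B BD BD B BD BD B; concatenated:

BDBBDBDBBDBBDBDBBDBBDBDBBDBDB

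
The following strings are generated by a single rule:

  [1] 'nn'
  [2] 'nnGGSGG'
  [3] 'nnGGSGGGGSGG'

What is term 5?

Each term is the previous one with GGSGG appended.
From nnGGSGGGGSGG, 2 further steps: nnGGSGGGGSGG → nnGGSGGGGSGGGGSGG → (answer).

nnGGSGGGGSGGGGSGGGGSGG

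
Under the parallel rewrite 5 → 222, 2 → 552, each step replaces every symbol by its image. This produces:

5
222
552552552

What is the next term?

222222552222222552222222552

Apply φ to 552552552 symbol by symbol: 5→222, 5→222, 2→552, 5→222, 5→222, 2→552, 5→222, 5→222, 2→552; joined: 222 222 552 222 222 552 222 222 552.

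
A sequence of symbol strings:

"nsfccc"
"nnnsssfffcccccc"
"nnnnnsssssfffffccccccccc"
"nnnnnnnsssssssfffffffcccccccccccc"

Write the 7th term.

nnnnnnnnnnnnnsssssssssssssfffffffffffffccccccccccccccccccccc

Term n consists of 2n-1 n's, followed by 2n-1 s's, followed by 2n-1 f's, followed by 3n c's (n = 1, 2, …).
For term 7, n = 7, so the run lengths are 13, 13, 13, 21.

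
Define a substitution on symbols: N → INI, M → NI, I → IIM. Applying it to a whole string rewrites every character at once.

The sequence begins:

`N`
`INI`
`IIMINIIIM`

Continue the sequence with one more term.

IIMIIMNIIIMINIIIMIIMIIMNI

Rewriting each symbol of IIMINIIIM: I→IIM, I→IIM, M→NI, I→IIM, N→INI, I→IIM, I→IIM, I→IIM, M→NI, which concatenates to IIM IIM NI IIM INI IIM IIM IIM NI.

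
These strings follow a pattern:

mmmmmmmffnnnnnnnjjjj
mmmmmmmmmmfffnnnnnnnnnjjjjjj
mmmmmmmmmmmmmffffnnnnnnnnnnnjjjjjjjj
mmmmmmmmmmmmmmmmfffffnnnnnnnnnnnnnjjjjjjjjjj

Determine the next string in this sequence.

Each string has the form m^{3n+1} f^{n} n^{2n+3} j^{2n}, where the shown terms are n = 2, 3, 4, 5.
Setting n = 6 gives 19, 6, 15, 12 characters in each block.

mmmmmmmmmmmmmmmmmmmffffffnnnnnnnnnnnnnnnjjjjjjjjjjjj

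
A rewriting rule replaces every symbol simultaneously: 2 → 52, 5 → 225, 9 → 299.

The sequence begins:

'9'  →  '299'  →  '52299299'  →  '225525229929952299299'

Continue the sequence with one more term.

525222522552225525229929952299299225525229929952299299

Applying the rule to each of the 21 symbols of 225525229929952299299 gives the pieces 52 52 225 225 52 225 52 52 299 299 52 299 299 225 52 52 299 299 52 299 299, which concatenate to the answer.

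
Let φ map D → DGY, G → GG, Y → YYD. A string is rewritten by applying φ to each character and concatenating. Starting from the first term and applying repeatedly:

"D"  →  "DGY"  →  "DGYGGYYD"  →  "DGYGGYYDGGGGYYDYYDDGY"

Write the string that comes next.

Replace each of the 21 characters of DGYGGYYDGGGGYYDYYDDGY in place — DGY GG YYD GG GG YYD YYD DGY GG GG GG GG YYD YYD DGY YYD YYD DGY DGY GG YYD — and concatenate.

DGYGGYYDGGGGYYDYYDDGYGGGGGGGGYYDYYDDGYYYDYYDDGYDGYGGYYD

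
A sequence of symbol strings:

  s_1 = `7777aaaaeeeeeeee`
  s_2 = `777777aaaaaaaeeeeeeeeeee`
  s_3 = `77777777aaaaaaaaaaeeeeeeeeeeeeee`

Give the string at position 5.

Reading off run lengths: 7 runs 4, 6, 8; a runs 4, 7, 10; e runs 8, 11, 14 — each is linear in n, where the shown terms are n = 2, 3, 4.
Setting n = 6 gives 12, 16, 20 characters in each block.

777777777777aaaaaaaaaaaaaaaaeeeeeeeeeeeeeeeeeeee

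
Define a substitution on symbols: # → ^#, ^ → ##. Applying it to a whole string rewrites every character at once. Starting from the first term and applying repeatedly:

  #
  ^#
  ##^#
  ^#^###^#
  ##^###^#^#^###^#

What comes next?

Rewriting the 16 symbols of ##^###^#^#^###^# one by one yields ^# ^# ## ^# ^# ^# ## ^# ## ^# ## ^# ^# ^# ## ^#; concatenated:

^#^###^#^#^###^###^###^#^#^###^#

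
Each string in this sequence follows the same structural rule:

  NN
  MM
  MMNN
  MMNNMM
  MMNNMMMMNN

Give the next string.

MMNNMMMMNNMMNNMM

This is a Fibonacci-style word recurrence s(k) = s(k−1)·s(k−2): e.g. MM·NN = MMNN.
Continuing: MMNNMMMMNN · MMNNMM gives term 6.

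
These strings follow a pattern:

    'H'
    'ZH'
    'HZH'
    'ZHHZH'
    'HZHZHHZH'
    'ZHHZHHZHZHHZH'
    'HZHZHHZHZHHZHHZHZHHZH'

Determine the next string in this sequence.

Each term (from the third on) is the two preceding terms concatenated in order: term 3 = H·ZH = HZH.
Continuing: ZHHZHHZHZHHZH · HZHZHHZHZHHZHHZHZHHZH gives term 8.

ZHHZHHZHZHHZHHZHZHHZHZHHZHHZHZHHZH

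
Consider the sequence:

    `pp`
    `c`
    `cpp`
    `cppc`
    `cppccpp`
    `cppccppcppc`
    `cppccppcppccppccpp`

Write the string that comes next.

Each term (from the third on) is the previous term followed by the one before it: term 3 = c·pp = cpp.
So term 8 is cppccppcppccppccpp·cppccppcppc.

cppccppcppccppccppcppccppcppc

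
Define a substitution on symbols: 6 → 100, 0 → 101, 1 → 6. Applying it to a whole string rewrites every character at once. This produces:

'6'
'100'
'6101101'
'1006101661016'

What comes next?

Rewriting the 13 symbols of 1006101661016 one by one yields 6 101 101 100 6 101 6 100 100 6 101 6 100; concatenated:

61011011006101610010061016100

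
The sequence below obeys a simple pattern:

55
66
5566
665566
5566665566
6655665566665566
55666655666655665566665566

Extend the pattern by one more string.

665566556666556655666655666655665566665566

Each term (from the third on) is the two preceding terms concatenated in order: term 3 = 55·66 = 5566.
So term 8 is 6655665566665566·55666655666655665566665566.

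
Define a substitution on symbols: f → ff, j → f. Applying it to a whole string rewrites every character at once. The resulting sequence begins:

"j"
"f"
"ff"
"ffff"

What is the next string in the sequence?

Rewriting each symbol of ffff: f→ff, f→ff, f→ff, f→ff, which concatenates to ff ff ff ff.

ffffffff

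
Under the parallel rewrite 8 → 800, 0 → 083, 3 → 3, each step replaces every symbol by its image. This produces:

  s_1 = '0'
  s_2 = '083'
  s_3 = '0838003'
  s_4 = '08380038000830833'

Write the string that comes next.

Rewriting the 17 symbols of 08380038000830833 one by one yields 083 800 3 800 083 083 3 800 083 083 083 800 3 083 800 3 3; concatenated:

08380038000830833800083083083800308380033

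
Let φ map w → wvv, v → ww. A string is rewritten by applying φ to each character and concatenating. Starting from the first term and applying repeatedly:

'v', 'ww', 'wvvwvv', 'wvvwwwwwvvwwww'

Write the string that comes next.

Rewriting the 14 symbols of wvvwwwwwvvwwww one by one yields wvv ww ww wvv wvv wvv wvv wvv ww ww wvv wvv wvv wvv; concatenated:

wvvwwwwwvvwvvwvvwvvwvvwwwwwvvwvvwvvwvv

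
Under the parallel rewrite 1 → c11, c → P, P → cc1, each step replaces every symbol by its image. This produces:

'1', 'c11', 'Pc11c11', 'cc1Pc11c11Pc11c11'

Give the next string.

Replace each of the 17 characters of cc1Pc11c11Pc11c11 in place — P P c11 cc1 P c11 c11 P c11 c11 cc1 P c11 c11 P c11 c11 — and concatenate.

PPc11cc1Pc11c11Pc11c11cc1Pc11c11Pc11c11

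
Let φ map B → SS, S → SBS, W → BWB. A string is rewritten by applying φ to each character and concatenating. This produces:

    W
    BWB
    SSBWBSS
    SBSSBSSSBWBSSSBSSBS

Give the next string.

Replace each of the 19 characters of SBSSBSSSBWBSSSBSSBS in place — SBS SS SBS SBS SS SBS SBS SBS SS BWB SS SBS SBS SBS SS SBS SBS SS SBS — and concatenate.

SBSSSSBSSBSSSSBSSBSSBSSSBWBSSSBSSBSSBSSSSBSSBSSSSBS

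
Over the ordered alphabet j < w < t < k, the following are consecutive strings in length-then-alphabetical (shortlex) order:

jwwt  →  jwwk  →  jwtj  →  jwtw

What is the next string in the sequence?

Find the rightmost character of jwtw below k, bump it to the next letter, and reset everything to its right to j.

jwtt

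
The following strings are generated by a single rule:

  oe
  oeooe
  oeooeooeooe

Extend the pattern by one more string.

oeooeooeooeooeooeooeooe

Each string is two copies of the previous one joined by 'o'.
So the next term is two copies of oeooeooeooe with 'o' between the halves.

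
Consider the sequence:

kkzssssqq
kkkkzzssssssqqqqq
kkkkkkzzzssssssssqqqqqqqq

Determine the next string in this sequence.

kkkkkkkkzzzzssssssssssqqqqqqqqqqq

Reading off run lengths: k runs 2, 4, 6; z runs 1, 2, 3; s runs 4, 6, 8; q runs 2, 5, 8 — each is linear in n (n = 1, 2, …).
For the next term, n = 4, so the run lengths are 8, 4, 10, 11.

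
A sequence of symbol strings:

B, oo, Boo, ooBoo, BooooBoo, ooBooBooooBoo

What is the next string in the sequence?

BooooBooooBooBooooBoo

Each term (from the third on) is the two preceding terms concatenated in order: term 3 = B·oo = Boo.
So term 7 is BooooBoo·ooBooBooooBoo.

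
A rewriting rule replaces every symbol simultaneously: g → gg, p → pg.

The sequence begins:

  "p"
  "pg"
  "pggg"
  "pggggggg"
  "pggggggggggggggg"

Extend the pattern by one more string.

φ(pggggggggggggggg) expands symbol-by-symbol to pg gg gg gg gg gg gg gg gg gg gg gg gg gg gg gg; joining the 16 pieces gives the next term.

pggggggggggggggggggggggggggggggg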